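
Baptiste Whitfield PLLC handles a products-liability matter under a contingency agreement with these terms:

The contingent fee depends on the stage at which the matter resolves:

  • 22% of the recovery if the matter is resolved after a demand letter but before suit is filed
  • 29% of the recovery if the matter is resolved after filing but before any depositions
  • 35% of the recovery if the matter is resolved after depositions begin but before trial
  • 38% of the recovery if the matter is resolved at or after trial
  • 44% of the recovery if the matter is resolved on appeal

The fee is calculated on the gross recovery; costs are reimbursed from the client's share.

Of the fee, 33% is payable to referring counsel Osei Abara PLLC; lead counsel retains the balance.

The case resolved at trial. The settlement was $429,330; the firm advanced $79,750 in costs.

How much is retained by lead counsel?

$109,307.42

Fee base is the gross recovery, $429,330; costs are reimbursed separately.
The matter resolved at trial, so the 38% rate applies.
$429,330 × 38% = $163,145.40
Referral share: 33% of $163,145.40 = $53,837.98; lead counsel retains $163,145.40 − $53,837.98 = $109,307.42.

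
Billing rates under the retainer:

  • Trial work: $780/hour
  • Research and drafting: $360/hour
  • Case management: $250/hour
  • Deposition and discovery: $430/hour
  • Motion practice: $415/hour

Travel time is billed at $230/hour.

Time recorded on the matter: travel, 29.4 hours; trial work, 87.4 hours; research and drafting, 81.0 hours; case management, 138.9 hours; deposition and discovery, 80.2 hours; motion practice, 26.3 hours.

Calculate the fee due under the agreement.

Trial work: 87.4 × $780 = $68,172.00
Research and drafting: 81.0 × $360 = $29,160.00
Case management: 138.9 × $250 = $34,725.00
Deposition and discovery: 80.2 × $430 = $34,486.00
Motion practice: 26.3 × $415 = $10,914.50
Subtotal: $68,172.00 + $29,160.00 + $34,725.00 + $34,486.00 + $10,914.50 = $177,457.50
Travel: 29.4 × $230 = $6,762.00
Total: $177,457.50 + $6,762.00 = $184,219.50

$184,219.50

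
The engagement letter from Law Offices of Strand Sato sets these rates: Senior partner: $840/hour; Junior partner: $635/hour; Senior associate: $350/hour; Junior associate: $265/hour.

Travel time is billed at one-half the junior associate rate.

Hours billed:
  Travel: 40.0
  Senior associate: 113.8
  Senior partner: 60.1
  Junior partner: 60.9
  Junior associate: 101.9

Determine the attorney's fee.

$161,289.00

Senior partner: 60.1 × $840 = $50,484.00
Junior partner: 60.9 × $635 = $38,671.50
Senior associate: 113.8 × $350 = $39,830.00
Junior associate: 101.9 × $265 = $27,003.50
Subtotal: $50,484.00 + $38,671.50 + $39,830.00 + $27,003.50 = $155,989.00
Travel: 40.0 × ($265 ÷ 2) = 40.0 × $132.50 = $5,300.00
Total: $155,989.00 + $5,300.00 = $161,289.00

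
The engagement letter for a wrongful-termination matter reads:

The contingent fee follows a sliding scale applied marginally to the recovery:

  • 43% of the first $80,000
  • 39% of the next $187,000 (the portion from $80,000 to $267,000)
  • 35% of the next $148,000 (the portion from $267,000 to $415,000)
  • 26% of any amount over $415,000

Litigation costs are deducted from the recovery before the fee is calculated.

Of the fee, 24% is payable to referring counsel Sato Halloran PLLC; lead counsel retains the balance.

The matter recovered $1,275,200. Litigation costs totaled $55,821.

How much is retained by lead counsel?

$279,884.09

Fee base (net of costs): $1,275,200 − $55,821 = $1,219,379
First $80,000 at 43% = $34,400.00
Next $187,000 at 39% = $72,930.00
Next $148,000 at 35% = $51,800.00
Remaining $804,379 at 26% = $209,138.54
Fee: $34,400.00 + $72,930.00 + $51,800.00 + $209,138.54 = $368,268.54
Referral share: 24% of $368,268.54 = $88,384.45; lead counsel retains $368,268.54 − $88,384.45 = $279,884.09.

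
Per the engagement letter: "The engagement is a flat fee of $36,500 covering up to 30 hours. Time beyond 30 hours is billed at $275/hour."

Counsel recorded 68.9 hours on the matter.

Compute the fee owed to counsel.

$47,197.50

Flat fee: $36,500.00
Excess hours: 68.9 − 30 = 38.9
Overrun: 38.9 × $275 = $10,697.50
Total: $36,500.00 + $10,697.50 = $47,197.50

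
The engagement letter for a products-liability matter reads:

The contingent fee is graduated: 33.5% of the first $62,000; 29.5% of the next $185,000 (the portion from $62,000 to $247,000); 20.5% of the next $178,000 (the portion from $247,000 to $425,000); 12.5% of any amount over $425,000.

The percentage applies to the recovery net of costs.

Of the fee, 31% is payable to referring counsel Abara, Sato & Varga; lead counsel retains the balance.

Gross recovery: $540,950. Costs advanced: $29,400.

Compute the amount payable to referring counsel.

Fee base (net of costs): $540,950 − $29,400 = $511,550
First $62,000 at 33.5% = $20,770.00
Next $185,000 at 29.5% = $54,575.00
Next $178,000 at 20.5% = $36,490.00
Remaining $86,550 at 12.5% = $10,818.75
Fee: $20,770.00 + $54,575.00 + $36,490.00 + $10,818.75 = $122,653.75
Referral share: 31% of $122,653.75 = $38,022.66; lead counsel retains $122,653.75 − $38,022.66 = $84,631.09.

$38,022.66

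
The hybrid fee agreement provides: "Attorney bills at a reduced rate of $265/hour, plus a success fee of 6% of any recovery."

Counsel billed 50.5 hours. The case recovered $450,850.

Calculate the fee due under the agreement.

Hourly: 50.5 × $265 = $13,382.50
Success fee: 6% of $450,850 = $27,051.00
Total: $13,382.50 + $27,051.00 = $40,433.50

$40,433.50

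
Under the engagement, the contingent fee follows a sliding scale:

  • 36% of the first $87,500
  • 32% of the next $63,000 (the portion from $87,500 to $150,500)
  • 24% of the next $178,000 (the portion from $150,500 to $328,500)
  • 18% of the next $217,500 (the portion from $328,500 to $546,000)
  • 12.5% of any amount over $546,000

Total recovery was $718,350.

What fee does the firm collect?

First $87,500 at 36% = $31,500.00
Next $63,000 at 32% = $20,160.00
Next $178,000 at 24% = $42,720.00
Next $217,500 at 18% = $39,150.00
Remaining $172,350 at 12.5% = $21,543.75
Fee: $31,500.00 + $20,160.00 + $42,720.00 + $39,150.00 + $21,543.75 = $155,073.75

$155,073.75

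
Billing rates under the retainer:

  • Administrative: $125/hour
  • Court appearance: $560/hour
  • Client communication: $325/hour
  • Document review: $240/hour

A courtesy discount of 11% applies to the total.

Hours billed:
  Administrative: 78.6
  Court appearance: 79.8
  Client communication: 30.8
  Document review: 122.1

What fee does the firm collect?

Administrative: 78.6 × $125 = $9,825.00
Court appearance: 79.8 × $560 = $44,688.00
Client communication: 30.8 × $325 = $10,010.00
Document review: 122.1 × $240 = $29,304.00
Subtotal: $93,827.00
Less 11% discount: −$10,320.97
Total: $93,827.00 − $10,320.97 = $83,506.03

$83,506.03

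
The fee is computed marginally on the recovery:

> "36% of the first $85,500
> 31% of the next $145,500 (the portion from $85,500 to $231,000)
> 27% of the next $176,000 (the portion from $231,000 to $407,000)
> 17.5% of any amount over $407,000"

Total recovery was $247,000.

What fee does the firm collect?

First $85,500 at 36% = $30,780.00
Next $145,500 at 31% = $45,105.00
Remaining $16,000 at 27% = $4,320.00
Fee: $30,780.00 + $45,105.00 + $4,320.00 = $80,205.00

$80,205.00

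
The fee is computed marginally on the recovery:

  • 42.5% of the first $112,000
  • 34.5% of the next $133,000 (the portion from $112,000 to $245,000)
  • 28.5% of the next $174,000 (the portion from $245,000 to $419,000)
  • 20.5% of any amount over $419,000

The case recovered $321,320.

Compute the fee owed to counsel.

First $112,000 at 42.5% = $47,600.00
Next $133,000 at 34.5% = $45,885.00
Remaining $76,320 at 28.5% = $21,751.20
Fee: $47,600.00 + $45,885.00 + $21,751.20 = $115,236.20

$115,236.20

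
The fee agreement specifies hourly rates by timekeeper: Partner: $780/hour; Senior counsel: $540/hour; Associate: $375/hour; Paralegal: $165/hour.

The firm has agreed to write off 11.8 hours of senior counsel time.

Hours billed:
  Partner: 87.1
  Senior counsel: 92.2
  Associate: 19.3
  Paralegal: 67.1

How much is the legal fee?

Partner: 87.1 × $780 = $67,938.00
Senior counsel: 92.2 × $540 = $49,788.00
Associate: 19.3 × $375 = $7,237.50
Paralegal: 67.1 × $165 = $11,071.50
Subtotal: $136,035.00
Write-off: 11.8 × $540 = $6,372.00
Total: $136,035.00 − $6,372.00 = $129,663.00

$129,663.00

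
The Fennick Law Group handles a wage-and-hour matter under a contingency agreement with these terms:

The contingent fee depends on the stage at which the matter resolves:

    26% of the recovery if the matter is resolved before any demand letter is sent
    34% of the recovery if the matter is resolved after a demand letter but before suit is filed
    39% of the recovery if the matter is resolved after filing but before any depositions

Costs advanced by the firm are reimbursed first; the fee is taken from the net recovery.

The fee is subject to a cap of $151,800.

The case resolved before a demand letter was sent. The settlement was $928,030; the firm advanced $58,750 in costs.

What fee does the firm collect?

Fee base (net of costs): $928,030 − $58,750 = $869,280
The matter resolved before a demand letter was sent, so the 26% rate applies.
$869,280 × 26% = $226,012.80
$226,012.80 exceeds the $151,800 cap, so the fee is capped at $151,800.00.

$151,800.00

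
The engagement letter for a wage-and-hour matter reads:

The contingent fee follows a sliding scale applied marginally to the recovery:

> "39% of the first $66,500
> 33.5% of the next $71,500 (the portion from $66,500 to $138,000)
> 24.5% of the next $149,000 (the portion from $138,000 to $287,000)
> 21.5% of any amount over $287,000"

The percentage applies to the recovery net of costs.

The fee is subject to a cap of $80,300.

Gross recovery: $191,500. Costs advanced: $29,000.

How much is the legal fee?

Fee base (net of costs): $191,500 − $29,000 = $162,500
First $66,500 at 39% = $25,935.00
Next $71,500 at 33.5% = $23,952.50
Remaining $24,500 at 24.5% = $6,002.50
Fee: $25,935.00 + $23,952.50 + $6,002.50 = $55,890.00
$55,890.00 is under the $80,300 cap.

$55,890.00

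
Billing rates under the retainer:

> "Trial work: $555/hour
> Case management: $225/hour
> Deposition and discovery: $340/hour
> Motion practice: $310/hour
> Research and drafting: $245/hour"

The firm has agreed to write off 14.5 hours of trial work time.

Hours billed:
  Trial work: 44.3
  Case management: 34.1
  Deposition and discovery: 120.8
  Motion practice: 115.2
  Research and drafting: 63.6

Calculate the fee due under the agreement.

$116,577.50

Trial work: 44.3 × $555 = $24,586.50
Case management: 34.1 × $225 = $7,672.50
Deposition and discovery: 120.8 × $340 = $41,072.00
Motion practice: 115.2 × $310 = $35,712.00
Research and drafting: 63.6 × $245 = $15,582.00
Subtotal: $124,625.00
Write-off: 14.5 × $555 = $8,047.50
Total: $124,625.00 − $8,047.50 = $116,577.50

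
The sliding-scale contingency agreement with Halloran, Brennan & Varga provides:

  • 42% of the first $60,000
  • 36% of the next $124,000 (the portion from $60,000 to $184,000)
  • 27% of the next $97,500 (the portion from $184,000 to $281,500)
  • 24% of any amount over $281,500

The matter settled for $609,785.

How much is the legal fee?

First $60,000 at 42% = $25,200.00
Next $124,000 at 36% = $44,640.00
Next $97,500 at 27% = $26,325.00
Remaining $328,285 at 24% = $78,788.40
Fee: $25,200.00 + $44,640.00 + $26,325.00 + $78,788.40 = $174,953.40

$174,953.40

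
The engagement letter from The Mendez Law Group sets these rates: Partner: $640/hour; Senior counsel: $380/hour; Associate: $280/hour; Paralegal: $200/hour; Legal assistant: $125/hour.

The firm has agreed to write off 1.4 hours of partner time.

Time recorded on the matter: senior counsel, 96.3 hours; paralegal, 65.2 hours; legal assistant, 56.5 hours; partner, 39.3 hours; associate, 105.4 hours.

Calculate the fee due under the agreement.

Partner: 39.3 × $640 = $25,152.00
Senior counsel: 96.3 × $380 = $36,594.00
Associate: 105.4 × $280 = $29,512.00
Paralegal: 65.2 × $200 = $13,040.00
Legal assistant: 56.5 × $125 = $7,062.50
Subtotal: $111,360.50
Write-off: 1.4 × $640 = $896.00
Total: $111,360.50 − $896.00 = $110,464.50

$110,464.50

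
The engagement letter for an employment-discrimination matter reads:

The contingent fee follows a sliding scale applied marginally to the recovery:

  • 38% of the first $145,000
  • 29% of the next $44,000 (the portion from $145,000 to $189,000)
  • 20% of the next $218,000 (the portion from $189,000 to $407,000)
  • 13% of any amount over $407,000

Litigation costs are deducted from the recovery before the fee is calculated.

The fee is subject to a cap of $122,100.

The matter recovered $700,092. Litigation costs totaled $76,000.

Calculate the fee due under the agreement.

$122,100.00

Fee base (net of costs): $700,092 − $76,000 = $624,092
First $145,000 at 38% = $55,100.00
Next $44,000 at 29% = $12,760.00
Next $218,000 at 20% = $43,600.00
Remaining $217,092 at 13% = $28,221.96
Fee: $55,100.00 + $12,760.00 + $43,600.00 + $28,221.96 = $139,681.96
$139,681.96 exceeds the $122,100 cap, so the fee is capped at $122,100.00.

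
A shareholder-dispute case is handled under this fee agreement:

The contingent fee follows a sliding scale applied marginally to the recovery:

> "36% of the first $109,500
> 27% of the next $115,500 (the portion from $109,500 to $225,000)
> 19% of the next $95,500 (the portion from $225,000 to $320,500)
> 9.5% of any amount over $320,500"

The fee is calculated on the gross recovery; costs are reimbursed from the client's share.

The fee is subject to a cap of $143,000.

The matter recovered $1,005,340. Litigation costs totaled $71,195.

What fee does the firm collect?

$143,000.00

Fee base is the gross recovery, $1,005,340; costs are reimbursed separately.
First $109,500 at 36% = $39,420.00
Next $115,500 at 27% = $31,185.00
Next $95,500 at 19% = $18,145.00
Remaining $684,840 at 9.5% = $65,059.80
Fee: $39,420.00 + $31,185.00 + $18,145.00 + $65,059.80 = $153,809.80
$153,809.80 exceeds the $143,000 cap, so the fee is capped at $143,000.00.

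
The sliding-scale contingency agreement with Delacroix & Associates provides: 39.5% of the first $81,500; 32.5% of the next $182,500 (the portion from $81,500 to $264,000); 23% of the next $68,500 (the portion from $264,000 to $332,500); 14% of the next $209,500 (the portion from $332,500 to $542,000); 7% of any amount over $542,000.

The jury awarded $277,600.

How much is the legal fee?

$94,633.00

First $81,500 at 39.5% = $32,192.50
Next $182,500 at 32.5% = $59,312.50
Remaining $13,600 at 23% = $3,128.00
Fee: $32,192.50 + $59,312.50 + $3,128.00 = $94,633.00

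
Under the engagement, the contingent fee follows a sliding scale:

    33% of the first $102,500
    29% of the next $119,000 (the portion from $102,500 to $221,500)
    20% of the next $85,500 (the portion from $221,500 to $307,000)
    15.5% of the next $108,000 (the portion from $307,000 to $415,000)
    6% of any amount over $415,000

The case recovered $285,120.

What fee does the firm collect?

First $102,500 at 33% = $33,825.00
Next $119,000 at 29% = $34,510.00
Remaining $63,620 at 20% = $12,724.00
Fee: $33,825.00 + $34,510.00 + $12,724.00 = $81,059.00

$81,059.00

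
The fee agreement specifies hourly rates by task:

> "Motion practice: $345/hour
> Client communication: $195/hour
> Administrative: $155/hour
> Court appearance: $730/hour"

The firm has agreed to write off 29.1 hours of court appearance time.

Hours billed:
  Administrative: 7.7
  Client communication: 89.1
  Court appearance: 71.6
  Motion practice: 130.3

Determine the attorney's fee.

Motion practice: 130.3 × $345 = $44,953.50
Client communication: 89.1 × $195 = $17,374.50
Administrative: 7.7 × $155 = $1,193.50
Court appearance: 71.6 × $730 = $52,268.00
Subtotal: $115,789.50
Write-off: 29.1 × $730 = $21,243.00
Total: $115,789.50 − $21,243.00 = $94,546.50

$94,546.50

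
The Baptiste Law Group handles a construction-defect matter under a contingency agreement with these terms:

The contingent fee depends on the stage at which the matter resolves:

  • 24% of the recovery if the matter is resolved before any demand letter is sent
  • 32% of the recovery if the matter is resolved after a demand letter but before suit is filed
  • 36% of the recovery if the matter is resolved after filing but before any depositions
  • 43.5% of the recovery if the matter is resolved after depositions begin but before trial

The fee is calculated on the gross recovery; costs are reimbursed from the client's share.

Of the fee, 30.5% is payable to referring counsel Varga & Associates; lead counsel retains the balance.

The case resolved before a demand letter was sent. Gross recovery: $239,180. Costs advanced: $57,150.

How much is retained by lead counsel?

$39,895.22

Fee base is the gross recovery, $239,180; costs are reimbursed separately.
The matter resolved before a demand letter was sent, so the 24% rate applies.
$239,180 × 24% = $57,403.20
Referral share: 30.5% of $57,403.20 = $17,507.98; lead counsel retains $57,403.20 − $17,507.98 = $39,895.22.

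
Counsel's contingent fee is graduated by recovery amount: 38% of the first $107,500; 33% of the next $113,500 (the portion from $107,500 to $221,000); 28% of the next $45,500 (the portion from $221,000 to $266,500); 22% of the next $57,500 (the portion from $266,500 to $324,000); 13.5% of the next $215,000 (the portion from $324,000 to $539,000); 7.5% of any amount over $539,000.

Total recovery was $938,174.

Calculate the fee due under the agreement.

First $107,500 at 38% = $40,850.00
Next $113,500 at 33% = $37,455.00
Next $45,500 at 28% = $12,740.00
Next $57,500 at 22% = $12,650.00
Next $215,000 at 13.5% = $29,025.00
Remaining $399,174 at 7.5% = $29,938.05
Fee: $40,850.00 + $37,455.00 + $12,740.00 + $12,650.00 + $29,025.00 + $29,938.05 = $162,658.05

$162,658.05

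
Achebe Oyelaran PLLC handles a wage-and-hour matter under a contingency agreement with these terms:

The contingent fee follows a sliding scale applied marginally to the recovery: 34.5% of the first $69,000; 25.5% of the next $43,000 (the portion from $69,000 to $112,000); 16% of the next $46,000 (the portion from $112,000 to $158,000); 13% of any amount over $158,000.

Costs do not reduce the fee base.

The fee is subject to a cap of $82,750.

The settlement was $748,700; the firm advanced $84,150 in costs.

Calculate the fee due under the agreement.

$82,750.00

Fee base is the gross recovery, $748,700; costs are reimbursed separately.
First $69,000 at 34.5% = $23,805.00
Next $43,000 at 25.5% = $10,965.00
Next $46,000 at 16% = $7,360.00
Remaining $590,700 at 13% = $76,791.00
Fee: $23,805.00 + $10,965.00 + $7,360.00 + $76,791.00 = $118,921.00
$118,921.00 exceeds the $82,750 cap, so the fee is capped at $82,750.00.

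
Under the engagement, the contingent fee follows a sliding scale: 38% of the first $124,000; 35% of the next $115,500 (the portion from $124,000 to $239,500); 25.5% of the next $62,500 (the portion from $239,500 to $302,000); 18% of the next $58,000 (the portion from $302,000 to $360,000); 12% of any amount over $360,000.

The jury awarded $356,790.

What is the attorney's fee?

First $124,000 at 38% = $47,120.00
Next $115,500 at 35% = $40,425.00
Next $62,500 at 25.5% = $15,937.50
Remaining $54,790 at 18% = $9,862.20
Fee: $47,120.00 + $40,425.00 + $15,937.50 + $9,862.20 = $113,344.70

$113,344.70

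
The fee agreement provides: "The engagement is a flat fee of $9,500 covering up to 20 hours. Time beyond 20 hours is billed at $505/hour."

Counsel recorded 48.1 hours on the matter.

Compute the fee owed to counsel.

$23,690.50

Flat fee: $9,500.00
Excess hours: 48.1 − 20 = 28.1
Overrun: 28.1 × $505 = $14,190.50
Total: $9,500.00 + $14,190.50 = $23,690.50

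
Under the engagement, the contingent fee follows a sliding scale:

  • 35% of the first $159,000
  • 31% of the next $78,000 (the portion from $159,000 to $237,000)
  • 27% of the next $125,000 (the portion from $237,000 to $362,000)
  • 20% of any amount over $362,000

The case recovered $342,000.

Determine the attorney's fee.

$108,180.00

First $159,000 at 35% = $55,650.00
Next $78,000 at 31% = $24,180.00
Remaining $105,000 at 27% = $28,350.00
Fee: $55,650.00 + $24,180.00 + $28,350.00 = $108,180.00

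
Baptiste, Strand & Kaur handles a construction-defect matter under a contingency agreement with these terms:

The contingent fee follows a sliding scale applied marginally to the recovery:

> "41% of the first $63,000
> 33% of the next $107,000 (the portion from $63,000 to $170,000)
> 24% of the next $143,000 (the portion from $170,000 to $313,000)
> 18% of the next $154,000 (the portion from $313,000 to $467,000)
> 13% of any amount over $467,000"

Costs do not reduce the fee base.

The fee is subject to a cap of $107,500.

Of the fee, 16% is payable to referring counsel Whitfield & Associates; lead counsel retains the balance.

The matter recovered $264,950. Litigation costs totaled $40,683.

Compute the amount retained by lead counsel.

Fee base is the gross recovery, $264,950; costs are reimbursed separately.
First $63,000 at 41% = $25,830.00
Next $107,000 at 33% = $35,310.00
Remaining $94,950 at 24% = $22,788.00
Fee: $25,830.00 + $35,310.00 + $22,788.00 = $83,928.00
$83,928.00 is under the $107,500 cap.
Referral share: 16% of $83,928.00 = $13,428.48; lead counsel retains $83,928.00 − $13,428.48 = $70,499.52.

$70,499.52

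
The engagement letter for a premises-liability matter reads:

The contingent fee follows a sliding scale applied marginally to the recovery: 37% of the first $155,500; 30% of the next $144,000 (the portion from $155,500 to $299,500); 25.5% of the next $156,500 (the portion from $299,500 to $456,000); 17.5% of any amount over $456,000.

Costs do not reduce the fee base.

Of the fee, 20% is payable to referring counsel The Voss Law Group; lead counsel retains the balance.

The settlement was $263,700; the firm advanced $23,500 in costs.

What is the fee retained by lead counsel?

Fee base is the gross recovery, $263,700; costs are reimbursed separately.
First $155,500 at 37% = $57,535.00
Remaining $108,200 at 30% = $32,460.00
Fee: $57,535.00 + $32,460.00 = $89,995.00
Referral share: 20% of $89,995.00 = $17,999.00; lead counsel retains $89,995.00 − $17,999.00 = $71,996.00.

$71,996.00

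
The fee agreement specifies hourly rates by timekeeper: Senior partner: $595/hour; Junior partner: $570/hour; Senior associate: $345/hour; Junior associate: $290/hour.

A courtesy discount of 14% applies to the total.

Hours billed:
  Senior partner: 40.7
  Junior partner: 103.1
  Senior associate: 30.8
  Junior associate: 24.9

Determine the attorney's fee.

$86,714.23

Senior partner: 40.7 × $595 = $24,216.50
Junior partner: 103.1 × $570 = $58,767.00
Senior associate: 30.8 × $345 = $10,626.00
Junior associate: 24.9 × $290 = $7,221.00
Subtotal: $100,830.50
Less 14% discount: −$14,116.27
Total: $100,830.50 − $14,116.27 = $86,714.23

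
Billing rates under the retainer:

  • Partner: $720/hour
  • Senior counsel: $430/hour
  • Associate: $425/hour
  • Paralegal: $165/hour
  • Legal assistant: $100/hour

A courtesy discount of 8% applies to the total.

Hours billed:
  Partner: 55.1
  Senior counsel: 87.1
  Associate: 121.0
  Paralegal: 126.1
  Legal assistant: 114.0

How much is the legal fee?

$147,895.98

Partner: 55.1 × $720 = $39,672.00
Senior counsel: 87.1 × $430 = $37,453.00
Associate: 121.0 × $425 = $51,425.00
Paralegal: 126.1 × $165 = $20,806.50
Legal assistant: 114.0 × $100 = $11,400.00
Subtotal: $160,756.50
Less 8% discount: −$12,860.52
Total: $160,756.50 − $12,860.52 = $147,895.98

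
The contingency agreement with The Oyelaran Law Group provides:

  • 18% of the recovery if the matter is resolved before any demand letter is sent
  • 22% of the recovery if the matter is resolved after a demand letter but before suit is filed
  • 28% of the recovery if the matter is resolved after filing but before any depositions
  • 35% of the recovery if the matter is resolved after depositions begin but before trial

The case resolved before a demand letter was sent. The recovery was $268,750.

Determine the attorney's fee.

The matter resolved before a demand letter was sent, so the 18% rate applies.
$268,750 × 18% = $48,375.00

$48,375.00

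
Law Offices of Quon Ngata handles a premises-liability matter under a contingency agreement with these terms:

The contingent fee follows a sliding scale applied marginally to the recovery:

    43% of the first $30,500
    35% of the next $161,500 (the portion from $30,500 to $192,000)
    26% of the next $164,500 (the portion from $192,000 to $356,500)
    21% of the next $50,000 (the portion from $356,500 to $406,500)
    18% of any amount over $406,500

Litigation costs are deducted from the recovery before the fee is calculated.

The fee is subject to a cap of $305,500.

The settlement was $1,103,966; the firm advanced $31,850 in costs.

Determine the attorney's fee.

$242,720.88

Fee base (net of costs): $1,103,966 − $31,850 = $1,072,116
First $30,500 at 43% = $13,115.00
Next $161,500 at 35% = $56,525.00
Next $164,500 at 26% = $42,770.00
Next $50,000 at 21% = $10,500.00
Remaining $665,616 at 18% = $119,810.88
Fee: $13,115.00 + $56,525.00 + $42,770.00 + $10,500.00 + $119,810.88 = $242,720.88
$242,720.88 is under the $305,500 cap.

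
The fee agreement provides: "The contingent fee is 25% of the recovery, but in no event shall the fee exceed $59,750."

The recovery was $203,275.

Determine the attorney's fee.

$50,818.75

25% of $203,275 = $50,818.75
That is under the $59,750 cap.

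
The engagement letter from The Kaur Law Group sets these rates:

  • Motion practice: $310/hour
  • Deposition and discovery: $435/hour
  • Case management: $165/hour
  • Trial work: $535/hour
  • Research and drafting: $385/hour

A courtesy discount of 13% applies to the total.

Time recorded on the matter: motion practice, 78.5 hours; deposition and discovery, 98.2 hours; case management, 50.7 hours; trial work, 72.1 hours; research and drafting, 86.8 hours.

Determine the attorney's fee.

Motion practice: 78.5 × $310 = $24,335.00
Deposition and discovery: 98.2 × $435 = $42,717.00
Case management: 50.7 × $165 = $8,365.50
Trial work: 72.1 × $535 = $38,573.50
Research and drafting: 86.8 × $385 = $33,418.00
Subtotal: $147,409.00
Less 13% discount: −$19,163.17
Total: $147,409.00 − $19,163.17 = $128,245.83

$128,245.83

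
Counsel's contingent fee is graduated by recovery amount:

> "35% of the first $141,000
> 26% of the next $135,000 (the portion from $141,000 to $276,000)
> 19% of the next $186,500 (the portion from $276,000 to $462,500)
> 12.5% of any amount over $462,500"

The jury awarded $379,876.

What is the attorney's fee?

First $141,000 at 35% = $49,350.00
Next $135,000 at 26% = $35,100.00
Remaining $103,876 at 19% = $19,736.44
Fee: $49,350.00 + $35,100.00 + $19,736.44 = $104,186.44

$104,186.44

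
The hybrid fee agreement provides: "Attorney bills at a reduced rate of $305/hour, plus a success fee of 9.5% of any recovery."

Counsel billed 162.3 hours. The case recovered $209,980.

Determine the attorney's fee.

Hourly: 162.3 × $305 = $49,501.50
Success fee: 9.5% of $209,980 = $19,948.10
Total: $49,501.50 + $19,948.10 = $69,449.60

$69,449.60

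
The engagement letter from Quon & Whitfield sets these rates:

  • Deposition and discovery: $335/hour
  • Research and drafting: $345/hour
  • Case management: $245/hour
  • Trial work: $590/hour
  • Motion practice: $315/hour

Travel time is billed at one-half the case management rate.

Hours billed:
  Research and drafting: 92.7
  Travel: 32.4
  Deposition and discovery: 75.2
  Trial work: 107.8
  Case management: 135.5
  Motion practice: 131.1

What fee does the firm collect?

Deposition and discovery: 75.2 × $335 = $25,192.00
Research and drafting: 92.7 × $345 = $31,981.50
Case management: 135.5 × $245 = $33,197.50
Trial work: 107.8 × $590 = $63,602.00
Motion practice: 131.1 × $315 = $41,296.50
Subtotal: $25,192.00 + $31,981.50 + $33,197.50 + $63,602.00 + $41,296.50 = $195,269.50
Travel: 32.4 × ($245 ÷ 2) = 32.4 × $122.50 = $3,969.00
Total: $195,269.50 + $3,969.00 = $199,238.50

$199,238.50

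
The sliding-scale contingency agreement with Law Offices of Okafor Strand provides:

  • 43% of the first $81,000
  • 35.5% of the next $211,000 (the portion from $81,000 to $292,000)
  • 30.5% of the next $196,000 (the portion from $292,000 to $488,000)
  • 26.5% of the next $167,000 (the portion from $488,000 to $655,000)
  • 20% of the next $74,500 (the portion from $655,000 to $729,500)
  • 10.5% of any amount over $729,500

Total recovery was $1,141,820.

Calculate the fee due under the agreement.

First $81,000 at 43% = $34,830.00
Next $211,000 at 35.5% = $74,905.00
Next $196,000 at 30.5% = $59,780.00
Next $167,000 at 26.5% = $44,255.00
Next $74,500 at 20% = $14,900.00
Remaining $412,320 at 10.5% = $43,293.60
Fee: $34,830.00 + $74,905.00 + $59,780.00 + $44,255.00 + $14,900.00 + $43,293.60 = $271,963.60

$271,963.60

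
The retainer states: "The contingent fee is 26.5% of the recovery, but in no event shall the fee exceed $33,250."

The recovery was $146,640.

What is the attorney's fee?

26.5% of $146,640 = $38,859.60
That exceeds the $33,250 cap, so the fee is capped at $33,250.

$33,250.00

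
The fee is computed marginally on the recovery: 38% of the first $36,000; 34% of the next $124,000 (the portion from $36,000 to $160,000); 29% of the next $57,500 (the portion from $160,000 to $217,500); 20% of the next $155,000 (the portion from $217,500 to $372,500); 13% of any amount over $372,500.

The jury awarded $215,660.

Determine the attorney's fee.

First $36,000 at 38% = $13,680.00
Next $124,000 at 34% = $42,160.00
Remaining $55,660 at 29% = $16,141.40
Fee: $13,680.00 + $42,160.00 + $16,141.40 = $71,981.40

$71,981.40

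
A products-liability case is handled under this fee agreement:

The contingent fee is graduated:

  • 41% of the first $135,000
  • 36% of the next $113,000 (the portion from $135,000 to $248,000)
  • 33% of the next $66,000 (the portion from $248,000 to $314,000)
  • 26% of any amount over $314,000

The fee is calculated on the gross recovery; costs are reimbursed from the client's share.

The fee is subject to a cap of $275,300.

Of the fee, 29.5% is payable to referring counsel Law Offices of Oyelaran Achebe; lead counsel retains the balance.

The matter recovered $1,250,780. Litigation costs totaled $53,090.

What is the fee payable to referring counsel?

$81,213.50

Fee base is the gross recovery, $1,250,780; costs are reimbursed separately.
First $135,000 at 41% = $55,350.00
Next $113,000 at 36% = $40,680.00
Next $66,000 at 33% = $21,780.00
Remaining $936,780 at 26% = $243,562.80
Fee: $55,350.00 + $40,680.00 + $21,780.00 + $243,562.80 = $361,372.80
$361,372.80 exceeds the $275,300 cap, so the fee is capped at $275,300.00.
Referral share: 29.5% of $275,300.00 = $81,213.50; lead counsel retains $275,300.00 − $81,213.50 = $194,086.50.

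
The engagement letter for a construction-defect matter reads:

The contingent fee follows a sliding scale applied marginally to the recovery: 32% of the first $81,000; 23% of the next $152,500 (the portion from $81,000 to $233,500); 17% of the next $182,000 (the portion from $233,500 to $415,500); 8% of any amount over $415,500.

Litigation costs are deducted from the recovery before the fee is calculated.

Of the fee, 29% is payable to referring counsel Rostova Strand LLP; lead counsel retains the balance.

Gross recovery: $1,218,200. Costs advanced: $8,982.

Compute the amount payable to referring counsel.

Fee base (net of costs): $1,218,200 − $8,982 = $1,209,218
First $81,000 at 32% = $25,920.00
Next $152,500 at 23% = $35,075.00
Next $182,000 at 17% = $30,940.00
Remaining $793,718 at 8% = $63,497.44
Fee: $25,920.00 + $35,075.00 + $30,940.00 + $63,497.44 = $155,432.44
Referral share: 29% of $155,432.44 = $45,075.41; lead counsel retains $155,432.44 − $45,075.41 = $110,357.03.

$45,075.41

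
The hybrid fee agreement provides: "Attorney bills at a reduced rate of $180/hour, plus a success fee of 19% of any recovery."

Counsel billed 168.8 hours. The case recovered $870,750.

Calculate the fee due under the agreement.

$195,826.50

Hourly: 168.8 × $180 = $30,384.00
Success fee: 19% of $870,750 = $165,442.50
Total: $30,384.00 + $165,442.50 = $195,826.50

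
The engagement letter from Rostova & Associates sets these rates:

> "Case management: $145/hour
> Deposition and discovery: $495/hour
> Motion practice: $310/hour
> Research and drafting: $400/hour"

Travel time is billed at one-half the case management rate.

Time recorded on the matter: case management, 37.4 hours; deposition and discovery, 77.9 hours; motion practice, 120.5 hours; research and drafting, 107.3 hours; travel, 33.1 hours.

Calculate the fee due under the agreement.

$126,658.25

Case management: 37.4 × $145 = $5,423.00
Deposition and discovery: 77.9 × $495 = $38,560.50
Motion practice: 120.5 × $310 = $37,355.00
Research and drafting: 107.3 × $400 = $42,920.00
Subtotal: $5,423.00 + $38,560.50 + $37,355.00 + $42,920.00 = $124,258.50
Travel: 33.1 × ($145 ÷ 2) = 33.1 × $72.50 = $2,399.75
Total: $124,258.50 + $2,399.75 = $126,658.25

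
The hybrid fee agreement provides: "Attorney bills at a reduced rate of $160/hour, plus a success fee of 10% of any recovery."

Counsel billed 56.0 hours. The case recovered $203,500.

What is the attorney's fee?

Hourly: 56.0 × $160 = $8,960.00
Success fee: 10% of $203,500 = $20,350.00
Total: $8,960.00 + $20,350.00 = $29,310.00

$29,310.00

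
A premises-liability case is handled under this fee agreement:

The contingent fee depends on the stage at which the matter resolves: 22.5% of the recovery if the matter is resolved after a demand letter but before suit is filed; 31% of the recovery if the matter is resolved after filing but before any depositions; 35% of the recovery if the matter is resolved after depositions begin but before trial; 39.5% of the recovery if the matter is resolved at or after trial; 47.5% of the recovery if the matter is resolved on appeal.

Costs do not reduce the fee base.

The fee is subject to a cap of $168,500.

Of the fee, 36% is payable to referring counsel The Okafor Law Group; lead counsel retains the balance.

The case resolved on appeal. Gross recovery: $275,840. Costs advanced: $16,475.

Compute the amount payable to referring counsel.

$47,168.64

Fee base is the gross recovery, $275,840; costs are reimbursed separately.
The matter resolved on appeal, so the 47.5% rate applies.
$275,840 × 47.5% = $131,024.00
$131,024.00 is under the $168,500 cap.
Referral share: 36% of $131,024.00 = $47,168.64; lead counsel retains $131,024.00 − $47,168.64 = $83,855.36.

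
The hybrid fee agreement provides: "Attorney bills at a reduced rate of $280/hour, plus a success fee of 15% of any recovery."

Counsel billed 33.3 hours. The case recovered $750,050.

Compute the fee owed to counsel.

Hourly: 33.3 × $280 = $9,324.00
Success fee: 15% of $750,050 = $112,507.50
Total: $9,324.00 + $112,507.50 = $121,831.50

$121,831.50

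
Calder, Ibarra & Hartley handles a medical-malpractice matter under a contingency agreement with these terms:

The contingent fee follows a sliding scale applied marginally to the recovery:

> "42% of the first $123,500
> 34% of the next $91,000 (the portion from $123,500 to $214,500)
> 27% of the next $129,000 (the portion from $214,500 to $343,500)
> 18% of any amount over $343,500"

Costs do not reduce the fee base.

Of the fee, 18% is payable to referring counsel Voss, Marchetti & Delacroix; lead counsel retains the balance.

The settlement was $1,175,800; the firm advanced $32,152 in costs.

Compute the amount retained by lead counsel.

Fee base is the gross recovery, $1,175,800; costs are reimbursed separately.
First $123,500 at 42% = $51,870.00
Next $91,000 at 34% = $30,940.00
Next $129,000 at 27% = $34,830.00
Remaining $832,300 at 18% = $149,814.00
Fee: $51,870.00 + $30,940.00 + $34,830.00 + $149,814.00 = $267,454.00
Referral share: 18% of $267,454.00 = $48,141.72; lead counsel retains $267,454.00 − $48,141.72 = $219,312.28.

$219,312.28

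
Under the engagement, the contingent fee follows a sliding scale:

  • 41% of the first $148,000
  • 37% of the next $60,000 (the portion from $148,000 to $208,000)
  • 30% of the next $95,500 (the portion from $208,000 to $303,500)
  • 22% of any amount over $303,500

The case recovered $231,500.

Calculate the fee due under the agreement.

First $148,000 at 41% = $60,680.00
Next $60,000 at 37% = $22,200.00
Remaining $23,500 at 30% = $7,050.00
Fee: $60,680.00 + $22,200.00 + $7,050.00 = $89,930.00

$89,930.00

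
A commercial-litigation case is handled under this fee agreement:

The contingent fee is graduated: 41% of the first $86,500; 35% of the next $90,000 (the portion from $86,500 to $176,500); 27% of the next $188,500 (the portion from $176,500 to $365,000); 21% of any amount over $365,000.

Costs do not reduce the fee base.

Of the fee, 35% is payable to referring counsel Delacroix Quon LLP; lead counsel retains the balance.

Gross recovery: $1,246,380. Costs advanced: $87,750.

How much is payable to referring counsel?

$106,032.43

Fee base is the gross recovery, $1,246,380; costs are reimbursed separately.
First $86,500 at 41% = $35,465.00
Next $90,000 at 35% = $31,500.00
Next $188,500 at 27% = $50,895.00
Remaining $881,380 at 21% = $185,089.80
Fee: $35,465.00 + $31,500.00 + $50,895.00 + $185,089.80 = $302,949.80
Referral share: 35% of $302,949.80 = $106,032.43; lead counsel retains $302,949.80 − $106,032.43 = $196,917.37.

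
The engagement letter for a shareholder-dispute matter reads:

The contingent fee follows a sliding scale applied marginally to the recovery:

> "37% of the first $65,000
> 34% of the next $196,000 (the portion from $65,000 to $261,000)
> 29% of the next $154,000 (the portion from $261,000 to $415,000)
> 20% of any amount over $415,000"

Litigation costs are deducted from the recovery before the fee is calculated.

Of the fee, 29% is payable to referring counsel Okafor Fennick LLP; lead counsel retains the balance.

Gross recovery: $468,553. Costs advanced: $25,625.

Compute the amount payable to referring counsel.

$40,871.32

Fee base (net of costs): $468,553 − $25,625 = $442,928
First $65,000 at 37% = $24,050.00
Next $196,000 at 34% = $66,640.00
Next $154,000 at 29% = $44,660.00
Remaining $27,928 at 20% = $5,585.60
Fee: $24,050.00 + $66,640.00 + $44,660.00 + $5,585.60 = $140,935.60
Referral share: 29% of $140,935.60 = $40,871.32; lead counsel retains $140,935.60 − $40,871.32 = $100,064.28.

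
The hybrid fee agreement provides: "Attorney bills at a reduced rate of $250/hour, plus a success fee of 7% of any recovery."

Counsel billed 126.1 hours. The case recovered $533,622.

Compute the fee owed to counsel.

$68,878.54

Hourly: 126.1 × $250 = $31,525.00
Success fee: 7% of $533,622 = $37,353.54
Total: $31,525.00 + $37,353.54 = $68,878.54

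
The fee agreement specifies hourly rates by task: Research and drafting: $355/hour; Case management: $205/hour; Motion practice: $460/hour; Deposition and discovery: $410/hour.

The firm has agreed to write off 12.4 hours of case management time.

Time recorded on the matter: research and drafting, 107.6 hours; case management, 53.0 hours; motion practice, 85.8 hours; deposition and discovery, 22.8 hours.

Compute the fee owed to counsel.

$95,337.00

Research and drafting: 107.6 × $355 = $38,198.00
Case management: 53.0 × $205 = $10,865.00
Motion practice: 85.8 × $460 = $39,468.00
Deposition and discovery: 22.8 × $410 = $9,348.00
Subtotal: $97,879.00
Write-off: 12.4 × $205 = $2,542.00
Total: $97,879.00 − $2,542.00 = $95,337.00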